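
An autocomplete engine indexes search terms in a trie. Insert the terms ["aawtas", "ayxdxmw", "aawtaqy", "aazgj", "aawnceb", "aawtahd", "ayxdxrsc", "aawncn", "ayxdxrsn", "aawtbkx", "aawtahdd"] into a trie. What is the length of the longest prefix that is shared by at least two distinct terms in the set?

The deepest shared node is where two words last agree before diverging.
e.g. "aawtahd" and "aawtahdd" share the prefix "aawtahd" of length 7; no pair shares a longer one.
Longest shared-prefix length: 7

7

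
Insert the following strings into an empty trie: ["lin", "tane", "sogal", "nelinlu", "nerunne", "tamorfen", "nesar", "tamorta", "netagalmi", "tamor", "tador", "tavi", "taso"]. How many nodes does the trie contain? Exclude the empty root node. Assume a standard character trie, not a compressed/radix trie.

Trace insertions, counting only characters that open a new branch:
  "lin" → 3 new (l, i, n)
  "tane" → 4 new (t, a, n, e)
  "sogal" → 5 new (s, o, g, a, l)
  "nelinlu" → 7 new (n, e, l, i, n, l, u)
  "nerunne" → prefix "ne" already present; 5 new (r, u, n, n, e)
  "tamorfen" → prefix "ta" already present; 6 new (m, o, r, f, e, n)
  "nesar" → prefix "ne" already present; 3 new (s, a, r)
  "tamorta" → prefix "tamor" already present; 2 new (t, a)
  "netagalmi" → prefix "ne" already present; 7 new (t, a, g, a, l, m, i)
  "tamor" → prefix "tamor" already present; 0 new (none)
  "tador" → prefix "ta" already present; 3 new (d, o, r)
  "tavi" → prefix "ta" already present; 2 new (v, i)
  "taso" → prefix "ta" already present; 2 new (s, o)
Total nodes = 3 + 4 + 5 + 7 + 5 + 6 + 3 + 2 + 7 + 0 + 3 + 2 + 2 = 49

49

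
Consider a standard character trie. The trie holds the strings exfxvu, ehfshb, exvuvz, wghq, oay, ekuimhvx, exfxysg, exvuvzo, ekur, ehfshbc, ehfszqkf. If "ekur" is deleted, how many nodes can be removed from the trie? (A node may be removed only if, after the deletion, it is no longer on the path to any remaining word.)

1

After clearing the end-marker at "ekur", prune upward until reaching a node still needed by another word.
The suffix "r" (1 node) is used only by "ekur"; the node for "eku" still has the child "i", so pruning stops there.
Nodes removed: 1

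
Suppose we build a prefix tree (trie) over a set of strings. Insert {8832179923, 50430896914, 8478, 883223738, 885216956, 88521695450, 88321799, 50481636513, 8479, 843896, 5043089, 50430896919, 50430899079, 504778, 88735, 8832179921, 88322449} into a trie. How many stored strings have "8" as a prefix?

11

Filter for entries beginning with "8":
Matches: "843896", "8478", "8479", "88321799", "8832179921", "8832179923", "883223738", "88322449", "88521695450", "885216956", "88735"
Count: 11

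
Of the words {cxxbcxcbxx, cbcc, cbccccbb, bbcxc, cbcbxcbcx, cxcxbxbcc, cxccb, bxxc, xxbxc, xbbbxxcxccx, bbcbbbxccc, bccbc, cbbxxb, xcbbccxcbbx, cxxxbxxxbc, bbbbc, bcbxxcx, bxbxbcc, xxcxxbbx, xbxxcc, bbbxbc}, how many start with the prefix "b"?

Traverse to the node for "b", then collect every word in that subtree.
Matches: "bbbbc", "bbbxbc", "bbcbbbxccc", "bbcxc", "bcbxxcx", "bccbc", "bxbxbcc", "bxxc"
Count: 8

8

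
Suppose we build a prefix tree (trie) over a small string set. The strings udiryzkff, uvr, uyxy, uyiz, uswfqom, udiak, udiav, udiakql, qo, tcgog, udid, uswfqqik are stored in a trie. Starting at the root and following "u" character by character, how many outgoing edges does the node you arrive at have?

Walk "u" from the root, arriving at one node.
Characters that immediately follow "u" among the stored strings: {d, s, v, y}.
That node has 4 child edges.

4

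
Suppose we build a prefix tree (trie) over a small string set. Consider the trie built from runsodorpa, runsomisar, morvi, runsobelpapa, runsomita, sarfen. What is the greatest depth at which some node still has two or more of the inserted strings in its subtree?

Equivalently: take the maximum, over all pairs, of their longest common prefix length.
e.g. "runsomisar" and "runsomita" share the prefix "runsomi" of length 7; no pair shares a longer one.
Longest shared-prefix length: 7

7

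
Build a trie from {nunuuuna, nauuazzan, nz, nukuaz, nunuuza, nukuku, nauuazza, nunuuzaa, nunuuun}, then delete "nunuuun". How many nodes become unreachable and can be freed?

A node on "nunuuun"'s path can go only if nothing else ends at it or branches off below it.
Every node on "nunuuun" is still needed (e.g. by "nunuuuna"), so nothing is freed.
Nodes removed: 0

0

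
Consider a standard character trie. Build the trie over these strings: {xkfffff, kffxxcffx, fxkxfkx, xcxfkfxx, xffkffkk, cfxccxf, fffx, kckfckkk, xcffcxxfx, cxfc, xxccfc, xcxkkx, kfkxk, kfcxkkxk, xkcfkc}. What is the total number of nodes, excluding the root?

85

Insert word by word; a character creates a node only if that edge doesn't already exist:
  "xkfffff" → 7 new (x, k, f, f, f, f, f)
  "kffxxcffx" → 9 new (k, f, f, x, x, c, f, f, x)
  "fxkxfkx" → 7 new (f, x, k, x, f, k, x)
  "xcxfkfxx" → prefix "x" already present; 7 new (c, x, f, k, f, x, x)
  "xffkffkk" → prefix "x" already present; 7 new (f, f, k, f, f, k, k)
  "cfxccxf" → 7 new (c, f, x, c, c, x, f)
  "fffx" → prefix "f" already present; 3 new (f, f, x)
  "kckfckkk" → prefix "k" already present; 7 new (c, k, f, c, k, k, k)
  "xcffcxxfx" → prefix "xc" already present; 7 new (f, f, c, x, x, f, x)
  "cxfc" → prefix "c" already present; 3 new (x, f, c)
  "xxccfc" → prefix "x" already present; 5 new (x, c, c, f, c)
  "xcxkkx" → prefix "xcx" already present; 3 new (k, k, x)
  "kfkxk" → prefix "kf" already present; 3 new (k, x, k)
  "kfcxkkxk" → prefix "kf" already present; 6 new (c, x, k, k, x, k)
  "xkcfkc" → prefix "xk" already present; 4 new (c, f, k, c)
Total nodes = 7 + 9 + 7 + 7 + 7 + 7 + 3 + 7 + 7 + 3 + 5 + 3 + 3 + 6 + 4 = 85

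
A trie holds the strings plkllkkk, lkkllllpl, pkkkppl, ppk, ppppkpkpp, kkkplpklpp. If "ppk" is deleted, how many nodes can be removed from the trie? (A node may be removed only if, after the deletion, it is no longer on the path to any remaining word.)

1

A node on "ppk"'s path can go only if nothing else ends at it or branches off below it.
The suffix "k" (1 node) is used only by "ppk"; the node for "pp" still has the child "p", so pruning stops there.
Nodes removed: 1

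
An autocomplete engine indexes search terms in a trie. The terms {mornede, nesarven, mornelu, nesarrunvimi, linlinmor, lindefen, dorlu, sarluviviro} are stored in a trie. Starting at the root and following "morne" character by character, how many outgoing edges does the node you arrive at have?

Follow the path "morne" to its node, then look at its outgoing edges.
Distinct next characters after "morne": d, l.
That node has 2 child edges.

2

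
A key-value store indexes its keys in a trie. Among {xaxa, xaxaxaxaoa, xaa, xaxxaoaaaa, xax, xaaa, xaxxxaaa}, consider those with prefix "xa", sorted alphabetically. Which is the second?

xaaa

Filter for "xa…" and sort: "xaa", "xaaa", "xax", "xaxa", "xaxaxaxaoa", "xaxxaoaaaa", "xaxxxaaa"
Position 2: xaaa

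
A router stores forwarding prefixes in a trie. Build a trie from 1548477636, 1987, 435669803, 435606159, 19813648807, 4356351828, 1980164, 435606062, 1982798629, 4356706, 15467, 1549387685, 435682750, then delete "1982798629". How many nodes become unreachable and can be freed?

7

A node on "1982798629"'s path can go only if nothing else ends at it or branches off below it.
The suffix "2798629" (7 nodes) is used only by "1982798629"; the node for "198" still has the child "7", so pruning stops there.
Nodes removed: 7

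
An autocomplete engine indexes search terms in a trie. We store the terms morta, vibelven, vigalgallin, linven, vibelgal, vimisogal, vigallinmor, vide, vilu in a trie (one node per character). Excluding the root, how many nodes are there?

Insert word by word; a character creates a node only if that edge doesn't already exist:
  "morta" → 5 new (m, o, r, t, a)
  "vibelven" → 8 new (v, i, b, e, l, v, e, n)
  "vigalgallin" → prefix "vi" already present; 9 new (g, a, l, g, a, l, l, i, n)
  "linven" → 6 new (l, i, n, v, e, n)
  "vibelgal" → prefix "vibel" already present; 3 new (g, a, l)
  "vimisogal" → prefix "vi" already present; 7 new (m, i, s, o, g, a, l)
  "vigallinmor" → prefix "vigal" already present; 6 new (l, i, n, m, o, r)
  "vide" → prefix "vi" already present; 2 new (d, e)
  "vilu" → prefix "vi" already present; 2 new (l, u)
Total nodes = 5 + 8 + 9 + 6 + 3 + 7 + 6 + 2 + 2 = 48

48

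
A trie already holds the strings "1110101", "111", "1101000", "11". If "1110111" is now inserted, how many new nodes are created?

The longest prefix of "1110111" already in the trie is "11101" (length 5).
New nodes needed: |"1110111"| − 5 = 7 − 5 = 2.

2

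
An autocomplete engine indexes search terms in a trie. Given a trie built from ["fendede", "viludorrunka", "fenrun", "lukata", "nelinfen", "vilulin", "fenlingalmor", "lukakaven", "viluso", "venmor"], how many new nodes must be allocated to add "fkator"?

Walking "fkator" from the root, the first 1 characters ("f") follow existing edges; "k" is the first miss.
New nodes needed: |"fkator"| − 1 = 6 − 1 = 5.

5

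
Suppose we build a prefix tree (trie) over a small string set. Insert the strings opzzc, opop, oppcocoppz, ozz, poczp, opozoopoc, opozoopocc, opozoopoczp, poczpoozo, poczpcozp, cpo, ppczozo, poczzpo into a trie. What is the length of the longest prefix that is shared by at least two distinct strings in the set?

9

The deepest shared node is where two words last agree before diverging.
e.g. "opozoopoc" and "opozoopocc" share the prefix "opozoopoc" of length 9; no pair shares a longer one.
Longest shared-prefix length: 9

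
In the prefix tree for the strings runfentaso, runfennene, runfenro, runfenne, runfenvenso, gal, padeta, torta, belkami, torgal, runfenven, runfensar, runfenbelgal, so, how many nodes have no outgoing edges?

12

Leaves are exactly the stored words that no other stored word extends.
Those words: "belkami", "gal", "padeta", "runfenbelgal", "runfennene", "runfenro", "runfensar", "runfentaso", "runfenvenso", "so", "torgal", "torta"
Leaf count: 12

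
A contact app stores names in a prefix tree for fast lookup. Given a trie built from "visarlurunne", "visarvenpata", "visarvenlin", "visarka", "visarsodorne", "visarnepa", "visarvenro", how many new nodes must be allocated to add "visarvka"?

2

The longest prefix of "visarvka" already in the trie is "visarv" (length 6).
So 8 − 6 = 2 new nodes.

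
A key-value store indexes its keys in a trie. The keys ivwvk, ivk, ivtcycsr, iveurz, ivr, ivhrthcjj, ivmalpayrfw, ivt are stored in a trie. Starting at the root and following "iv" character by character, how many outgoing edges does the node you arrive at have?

Walk "iv" from the root, arriving at one node.
Distinct next characters after "iv": e, h, k, m, r, t, w.
That node has 7 child edges.

7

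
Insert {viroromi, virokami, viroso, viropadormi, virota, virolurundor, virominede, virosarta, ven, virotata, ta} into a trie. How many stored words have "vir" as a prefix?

Traverse to the node for "vir", then collect every word in that subtree.
Matches: "virokami", "virolurundor", "virominede", "viropadormi", "viroromi", "virosarta", "viroso", "virota", "virotata"
Count: 9

9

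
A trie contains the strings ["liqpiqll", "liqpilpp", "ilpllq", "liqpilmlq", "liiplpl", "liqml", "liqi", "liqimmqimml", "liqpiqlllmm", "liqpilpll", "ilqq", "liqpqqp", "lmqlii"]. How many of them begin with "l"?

11

Traverse to the node for "l", then collect every word in that subtree.
Matches: "liiplpl", "liqi", "liqimmqimml", "liqml", "liqpilmlq", "liqpilpll", "liqpilpp", "liqpiqll", "liqpiqlllmm", "liqpqqp", "lmqlii"
Count: 11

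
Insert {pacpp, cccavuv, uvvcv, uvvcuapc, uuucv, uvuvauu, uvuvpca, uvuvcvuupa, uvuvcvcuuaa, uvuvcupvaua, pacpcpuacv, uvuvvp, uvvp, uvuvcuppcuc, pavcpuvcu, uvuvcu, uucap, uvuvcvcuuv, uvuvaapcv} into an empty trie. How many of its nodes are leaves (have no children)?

Leaves are exactly the stored words that no other stored word extends.
Those words: "cccavuv", "pacpcpuacv", "pacpp", "pavcpuvcu", "uucap", "uuucv", "uvuvaapcv", "uvuvauu", "uvuvcuppcuc", "uvuvcupvaua", "uvuvcvcuuaa", "uvuvcvcuuv", "uvuvcvuupa", "uvuvpca", "uvuvvp", "uvvcuapc", "uvvcv", "uvvp"
Leaf count: 18

18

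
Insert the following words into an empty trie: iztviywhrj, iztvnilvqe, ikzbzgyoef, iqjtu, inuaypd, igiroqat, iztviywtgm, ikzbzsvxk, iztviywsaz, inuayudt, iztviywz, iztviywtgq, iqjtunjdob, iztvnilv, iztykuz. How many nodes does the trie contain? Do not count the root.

Insert word by word; a character creates a node only if that edge doesn't already exist:
  "iztviywhrj" → 10 new (i, z, t, v, i, y, w, h, r, j)
  "iztvnilvqe" → prefix "iztv" already present; 6 new (n, i, l, v, q, e)
  "ikzbzgyoef" → prefix "i" already present; 9 new (k, z, b, z, g, y, o, e, f)
  "iqjtu" → prefix "i" already present; 4 new (q, j, t, u)
  "inuaypd" → prefix "i" already present; 6 new (n, u, a, y, p, d)
  "igiroqat" → prefix "i" already present; 7 new (g, i, r, o, q, a, t)
  "iztviywtgm" → prefix "iztviyw" already present; 3 new (t, g, m)
  "ikzbzsvxk" → prefix "ikzbz" already present; 4 new (s, v, x, k)
  "iztviywsaz" → prefix "iztviyw" already present; 3 new (s, a, z)
  "inuayudt" → prefix "inuay" already present; 3 new (u, d, t)
  "iztviywz" → prefix "iztviyw" already present; 1 new (z)
  "iztviywtgq" → prefix "iztviywtg" already present; 1 new (q)
  "iqjtunjdob" → prefix "iqjtu" already present; 5 new (n, j, d, o, b)
  "iztvnilv" → prefix "iztvnilv" already present; 0 new (none)
  "iztykuz" → prefix "izt" already present; 4 new (y, k, u, z)
Total nodes = 10 + 6 + 9 + 4 + 6 + 7 + 3 + 4 + 3 + 3 + 1 + 1 + 5 + 0 + 4 = 66

66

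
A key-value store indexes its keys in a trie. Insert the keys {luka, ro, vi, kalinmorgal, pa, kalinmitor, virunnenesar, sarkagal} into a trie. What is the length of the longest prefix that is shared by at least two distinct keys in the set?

6

Equivalently: take the maximum, over all pairs, of their longest common prefix length.
"kalinmitor" and "kalinmorgal" agree on "kalinm" (6 characters) before diverging; nothing deeper is shared.
Longest shared-prefix length: 6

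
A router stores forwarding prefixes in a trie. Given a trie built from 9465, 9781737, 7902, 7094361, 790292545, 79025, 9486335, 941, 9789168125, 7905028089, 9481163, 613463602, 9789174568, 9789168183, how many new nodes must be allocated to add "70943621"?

2

The longest prefix of "70943621" already in the trie is "709436" (length 6).
So 8 − 6 = 2 new nodes.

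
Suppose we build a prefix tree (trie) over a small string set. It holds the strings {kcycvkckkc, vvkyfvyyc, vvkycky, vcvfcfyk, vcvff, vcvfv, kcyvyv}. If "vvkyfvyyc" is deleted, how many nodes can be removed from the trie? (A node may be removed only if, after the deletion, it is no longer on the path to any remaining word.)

After clearing the end-marker at "vvkyfvyyc", prune upward until reaching a node still needed by another word.
The suffix "fvyyc" (5 nodes) is used only by "vvkyfvyyc"; the node for "vvky" still has the child "c", so pruning stops there.
Nodes removed: 5

5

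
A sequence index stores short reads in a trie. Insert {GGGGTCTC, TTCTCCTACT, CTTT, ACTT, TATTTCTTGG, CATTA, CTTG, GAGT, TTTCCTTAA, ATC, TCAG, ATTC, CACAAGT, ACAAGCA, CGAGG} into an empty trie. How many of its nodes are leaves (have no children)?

A leaf is a node with no children — equivalently, the end of a word that is not a proper prefix of any other stored word.
Those words: "ACAAGCA", "ACTT", "ATC", "ATTC", "CACAAGT", "CATTA", "CGAGG", "CTTG", "CTTT", "GAGT", "GGGGTCTC", "TATTTCTTGG", "TCAG", "TTCTCCTACT", "TTTCCTTAA"
Leaf count: 15

15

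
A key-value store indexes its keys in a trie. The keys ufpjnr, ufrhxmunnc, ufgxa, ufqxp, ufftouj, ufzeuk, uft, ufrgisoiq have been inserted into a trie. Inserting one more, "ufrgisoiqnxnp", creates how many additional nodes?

4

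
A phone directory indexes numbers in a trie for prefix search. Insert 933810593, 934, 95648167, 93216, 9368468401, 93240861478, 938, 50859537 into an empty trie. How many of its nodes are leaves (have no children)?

8

Leaves are exactly the stored words that no other stored word extends.
Those words: "50859537", "93216", "93240861478", "933810593", "934", "9368468401", "938", "95648167"
Leaf count: 8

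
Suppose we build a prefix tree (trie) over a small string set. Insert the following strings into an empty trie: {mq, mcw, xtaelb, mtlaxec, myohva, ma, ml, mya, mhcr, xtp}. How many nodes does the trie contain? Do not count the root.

28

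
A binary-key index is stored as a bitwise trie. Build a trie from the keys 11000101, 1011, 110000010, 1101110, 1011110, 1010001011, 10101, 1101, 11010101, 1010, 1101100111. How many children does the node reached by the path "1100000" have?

1

Follow the path "1100000" to its node, then look at its outgoing edges.
Distinct next characters after "1100000": 1.
That node has 1 child edge.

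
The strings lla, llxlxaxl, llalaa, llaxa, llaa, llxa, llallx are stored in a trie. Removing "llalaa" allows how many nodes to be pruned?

2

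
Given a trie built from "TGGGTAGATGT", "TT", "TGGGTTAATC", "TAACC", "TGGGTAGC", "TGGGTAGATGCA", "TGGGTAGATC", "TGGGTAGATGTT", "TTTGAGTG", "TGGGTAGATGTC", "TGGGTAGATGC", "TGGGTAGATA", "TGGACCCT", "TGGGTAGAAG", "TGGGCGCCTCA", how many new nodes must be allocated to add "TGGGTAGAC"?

1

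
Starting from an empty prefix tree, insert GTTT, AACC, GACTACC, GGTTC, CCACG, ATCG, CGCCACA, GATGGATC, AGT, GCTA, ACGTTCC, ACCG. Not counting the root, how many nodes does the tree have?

Count nodes per top-level branch (shared prefixes stored once):
  'A'-branch (AACC, ACCG, ACGTTCC, AGT, ATCG): 17 nodes
  'C'-branch (CCACG, CGCCACA): 11 nodes
  'G'-branch (GACTACC, GATGGATC, GCTA, GGTTC, GTTT): 23 nodes
Sum: 51

51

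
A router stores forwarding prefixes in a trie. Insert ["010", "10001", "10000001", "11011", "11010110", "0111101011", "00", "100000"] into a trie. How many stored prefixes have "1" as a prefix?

5

Walk to "1"; the words in its subtree are exactly those with that prefix.
Words under "1": 100000, 10000001, 10001, 11010110, 11011
Count: 5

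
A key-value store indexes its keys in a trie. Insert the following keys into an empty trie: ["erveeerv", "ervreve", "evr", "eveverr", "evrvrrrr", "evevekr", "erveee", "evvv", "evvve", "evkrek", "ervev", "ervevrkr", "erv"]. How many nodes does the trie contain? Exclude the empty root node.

37

Trie structure (* marks end of a word):
(root)
└─ e
   ├─ r
   │  └─ v *
   │     ├─ e
   │     │  ├─ e
   │     │  │  └─ e *
   │     │  │     └─ r
   │     │  │        └─ v *
   │     │  └─ v *
   │     │     └─ r
   │     │        └─ k
   │     │           └─ r *
   │     └─ r
   │        └─ e
   │           └─ v
   │              └─ e *
   └─ v
      ├─ e
      │  └─ v
      │     └─ e
      │        ├─ k
      │        │  └─ r *
      │        └─ r
      │           └─ r *
      ├─ k
      │  └─ r
      │     └─ e
      │        └─ k *
      ├─ r *
      │  └─ v
      │     └─ r
      │        └─ r
      │           └─ r
      │              └─ r *
      └─ v
         └─ v *
            └─ e *
Counting every labelled node above: 37.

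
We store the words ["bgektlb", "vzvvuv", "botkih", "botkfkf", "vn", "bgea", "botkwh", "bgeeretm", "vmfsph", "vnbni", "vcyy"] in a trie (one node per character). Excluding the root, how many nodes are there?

Insert word by word; a character creates a node only if that edge doesn't already exist:
  "bgektlb" → 7 new (b, g, e, k, t, l, b)
  "vzvvuv" → 6 new (v, z, v, v, u, v)
  "botkih" → prefix "b" already present; 5 new (o, t, k, i, h)
  "botkfkf" → prefix "botk" already present; 3 new (f, k, f)
  "vn" → prefix "v" already present; 1 new (n)
  "bgea" → prefix "bge" already present; 1 new (a)
  "botkwh" → prefix "botk" already present; 2 new (w, h)
  "bgeeretm" → prefix "bge" already present; 5 new (e, r, e, t, m)
  "vmfsph" → prefix "v" already present; 5 new (m, f, s, p, h)
  "vnbni" → prefix "vn" already present; 3 new (b, n, i)
  "vcyy" → prefix "v" already present; 3 new (c, y, y)
Total nodes = 7 + 6 + 5 + 3 + 1 + 1 + 2 + 5 + 5 + 3 + 3 = 41

41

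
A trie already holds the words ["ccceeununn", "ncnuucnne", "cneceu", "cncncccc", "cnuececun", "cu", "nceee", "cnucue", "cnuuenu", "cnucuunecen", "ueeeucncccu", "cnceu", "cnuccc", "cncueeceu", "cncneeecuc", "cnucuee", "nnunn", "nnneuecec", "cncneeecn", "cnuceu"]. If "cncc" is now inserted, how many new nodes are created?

1

"cnc" is already a path in the trie; the remaining "c" must be added.
New nodes needed: |"cncc"| − 3 = 4 − 3 = 1.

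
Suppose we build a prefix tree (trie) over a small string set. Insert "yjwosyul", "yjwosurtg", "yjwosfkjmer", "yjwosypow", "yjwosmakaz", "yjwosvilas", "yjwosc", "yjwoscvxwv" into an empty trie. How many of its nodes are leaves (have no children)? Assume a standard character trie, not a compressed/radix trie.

7

A leaf is a node with no children — equivalently, the end of a word that is not a proper prefix of any other stored word.
Those words: "yjwoscvxwv", "yjwosfkjmer", "yjwosmakaz", "yjwosurtg", "yjwosvilas", "yjwosypow", "yjwosyul"
Leaf count: 7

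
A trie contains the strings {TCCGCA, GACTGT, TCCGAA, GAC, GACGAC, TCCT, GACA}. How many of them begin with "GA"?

Traverse to the node for "GA", then collect every word in that subtree.
Words under "GA": GAC, GACA, GACGAC, GACTGT
Count: 4

4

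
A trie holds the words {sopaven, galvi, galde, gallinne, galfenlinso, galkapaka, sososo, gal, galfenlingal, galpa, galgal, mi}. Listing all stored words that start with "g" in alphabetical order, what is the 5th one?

Words with prefix "g", in lexicographic order: "gal", "galde", "galfenlingal", "galfenlinso", "galgal", "galkapaka", "gallinne", "galpa", "galvi"
Position 5: galgal

galgal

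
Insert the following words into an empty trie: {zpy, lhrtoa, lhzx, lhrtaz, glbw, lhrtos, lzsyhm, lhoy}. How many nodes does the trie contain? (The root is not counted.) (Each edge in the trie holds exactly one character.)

25

Count nodes per top-level branch (shared prefixes stored once):
  'g'-branch (glbw): 4 nodes
  'l'-branch (lhoy, lhrtaz, lhrtoa, lhrtos, lhzx, lzsyhm): 18 nodes
  'z'-branch (zpy): 3 nodes
Sum: 25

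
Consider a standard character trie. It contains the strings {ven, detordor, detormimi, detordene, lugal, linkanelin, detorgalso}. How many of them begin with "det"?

Traverse to the node for "det", then collect every word in that subtree.
Words under "det": detordene, detordor, detorgalso, detormimi
Count: 4

4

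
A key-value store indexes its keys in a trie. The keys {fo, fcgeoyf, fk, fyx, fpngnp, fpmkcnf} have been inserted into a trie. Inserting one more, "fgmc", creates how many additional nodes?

3

The longest prefix of "fgmc" already in the trie is "f" (length 1).
Each of the 3 remaining characters creates one node.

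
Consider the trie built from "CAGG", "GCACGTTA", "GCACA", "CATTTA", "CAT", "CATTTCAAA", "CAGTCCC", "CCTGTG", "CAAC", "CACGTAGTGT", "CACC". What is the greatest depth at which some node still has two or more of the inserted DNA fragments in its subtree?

5

Look for the deepest trie node that still has at least two words in its subtree.
"CATTTA" and "CATTTCAAA" agree on "CATTT" (5 characters) before diverging; nothing deeper is shared.
Longest shared-prefix length: 5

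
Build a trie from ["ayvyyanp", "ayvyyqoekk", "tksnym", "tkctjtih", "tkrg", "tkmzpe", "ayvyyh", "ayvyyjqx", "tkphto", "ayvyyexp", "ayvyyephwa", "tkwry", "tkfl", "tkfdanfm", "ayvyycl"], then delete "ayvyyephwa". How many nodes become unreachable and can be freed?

Walk "ayvyyephwa" from the leaf back toward the root, removing each node that no remaining word uses.
The suffix "phwa" (4 nodes) is used only by "ayvyyephwa"; the node for "ayvyye" still has the child "x", so pruning stops there.
Nodes removed: 4

4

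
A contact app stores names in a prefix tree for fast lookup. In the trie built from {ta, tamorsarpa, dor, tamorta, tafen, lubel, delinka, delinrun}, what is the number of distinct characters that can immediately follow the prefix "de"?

1

The children of the "de" node are the distinct next characters among strings starting with "de".
Distinct next characters after "de": l.
That node has 1 child edge.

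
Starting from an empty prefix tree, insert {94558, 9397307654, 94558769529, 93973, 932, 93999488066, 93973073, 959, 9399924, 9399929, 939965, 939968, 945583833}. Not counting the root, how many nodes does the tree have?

42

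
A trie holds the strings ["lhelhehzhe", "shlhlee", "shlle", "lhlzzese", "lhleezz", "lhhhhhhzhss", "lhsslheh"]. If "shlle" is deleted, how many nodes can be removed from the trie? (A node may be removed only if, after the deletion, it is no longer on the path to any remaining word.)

A node on "shlle"'s path can go only if nothing else ends at it or branches off below it.
The suffix "le" (2 nodes) is used only by "shlle"; the node for "shl" still has the child "h", so pruning stops there.
Nodes removed: 2

2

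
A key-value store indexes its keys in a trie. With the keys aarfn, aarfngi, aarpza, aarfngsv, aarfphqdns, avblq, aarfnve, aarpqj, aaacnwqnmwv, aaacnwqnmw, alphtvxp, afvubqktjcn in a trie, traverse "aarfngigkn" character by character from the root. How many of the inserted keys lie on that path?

Walk "aarfngigkn" from the root; an end-of-word marker is hit whenever a stored word is a prefix of "aarfngigkn".
Prefixes of the query that are stored words: "aarfn", "aarfngi"
Count: 2

2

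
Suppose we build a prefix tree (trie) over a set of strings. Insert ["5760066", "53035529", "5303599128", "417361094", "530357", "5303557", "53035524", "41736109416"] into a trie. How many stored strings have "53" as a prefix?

5

Traverse to the node for "53", then collect every word in that subtree.
Words under "53": 53035524, 53035529, 5303557, 530357, 5303599128
Count: 5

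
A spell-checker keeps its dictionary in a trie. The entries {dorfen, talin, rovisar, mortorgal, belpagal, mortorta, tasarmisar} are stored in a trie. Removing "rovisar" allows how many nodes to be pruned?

After clearing the end-marker at "rovisar", prune upward until reaching a node still needed by another word.
No other word shares any prefix with "rovisar", so all 7 of its nodes go.
Nodes removed: 7

7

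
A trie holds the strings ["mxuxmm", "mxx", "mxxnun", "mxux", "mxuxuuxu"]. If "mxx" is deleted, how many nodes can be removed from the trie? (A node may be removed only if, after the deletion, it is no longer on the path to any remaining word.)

0

Walk "mxx" from the leaf back toward the root, removing each node that no remaining word uses.
Every node on "mxx" is still needed (e.g. by "mxxnun"), so nothing is freed.
Nodes removed: 0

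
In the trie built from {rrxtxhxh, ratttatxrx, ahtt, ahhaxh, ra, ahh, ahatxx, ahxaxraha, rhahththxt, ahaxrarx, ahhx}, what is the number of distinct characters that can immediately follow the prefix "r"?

3

Walk "r" from the root, arriving at one node.
Distinct next characters after "r": a, h, r.
That node has 3 child edges.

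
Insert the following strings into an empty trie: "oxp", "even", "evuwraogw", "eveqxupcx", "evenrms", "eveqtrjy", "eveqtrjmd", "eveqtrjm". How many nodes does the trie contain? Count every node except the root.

29

Count nodes per top-level branch (shared prefixes stored once):
  'e'-branch (even, evenrms, eveqtrjm, eveqtrjmd, eveqtrjy, eveqxupcx, evuwraogw): 26 nodes
  'o'-branch (oxp): 3 nodes
Sum: 29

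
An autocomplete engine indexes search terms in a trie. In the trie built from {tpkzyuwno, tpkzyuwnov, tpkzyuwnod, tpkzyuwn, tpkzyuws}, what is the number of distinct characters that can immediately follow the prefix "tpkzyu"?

1

The children of the "tpkzyu" node are the distinct next characters among strings starting with "tpkzyu".
Characters that immediately follow "tpkzyu" among the stored strings: {w}.
That node has 1 child edge.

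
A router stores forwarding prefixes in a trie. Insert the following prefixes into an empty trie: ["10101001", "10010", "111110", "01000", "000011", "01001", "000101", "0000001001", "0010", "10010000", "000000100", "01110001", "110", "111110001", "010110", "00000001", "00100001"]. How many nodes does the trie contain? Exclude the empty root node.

60

For each word, the new-node count is its length minus the longest prefix already in the trie:
  "10101001" → 8 new (1, 0, 1, 0, 1, 0, 0, 1)
  "10010" → prefix "10" already present; 3 new (0, 1, 0)
  "111110" → prefix "1" already present; 5 new (1, 1, 1, 1, 0)
  "01000" → 5 new (0, 1, 0, 0, 0)
  "000011" → prefix "0" already present; 5 new (0, 0, 0, 1, 1)
  "01001" → prefix "0100" already present; 1 new (1)
  "000101" → prefix "000" already present; 3 new (1, 0, 1)
  "0000001001" → prefix "0000" already present; 6 new (0, 0, 1, 0, 0, 1)
  "0010" → prefix "00" already present; 2 new (1, 0)
  "10010000" → prefix "10010" already present; 3 new (0, 0, 0)
  "000000100" → prefix "000000100" already present; 0 new (none)
  "01110001" → prefix "01" already present; 6 new (1, 1, 0, 0, 0, 1)
  "110" → prefix "11" already present; 1 new (0)
  "111110001" → prefix "111110" already present; 3 new (0, 0, 1)
  "010110" → prefix "010" already present; 3 new (1, 1, 0)
  "00000001" → prefix "000000" already present; 2 new (0, 1)
  "00100001" → prefix "0010" already present; 4 new (0, 0, 0, 1)
Total nodes = 8 + 3 + 5 + 5 + 5 + 1 + 3 + 6 + 2 + 3 + 0 + 6 + 1 + 3 + 3 + 2 + 4 = 60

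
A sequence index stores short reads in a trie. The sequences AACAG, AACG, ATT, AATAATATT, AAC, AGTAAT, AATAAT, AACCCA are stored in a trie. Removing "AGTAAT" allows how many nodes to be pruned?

After clearing the end-marker at "AGTAAT", prune upward until reaching a node still needed by another word.
The suffix "GTAAT" (5 nodes) is used only by "AGTAAT"; the node for "A" still has the child "A", so pruning stops there.
Nodes removed: 5

5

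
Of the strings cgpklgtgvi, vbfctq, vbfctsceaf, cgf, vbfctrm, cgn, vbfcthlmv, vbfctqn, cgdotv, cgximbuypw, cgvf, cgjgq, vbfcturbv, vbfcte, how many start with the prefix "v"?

7

Traverse to the node for "v", then collect every word in that subtree.
Words under "v": vbfcte, vbfcthlmv, vbfctq, vbfctqn, vbfctrm, vbfctsceaf, vbfcturbv
Count: 7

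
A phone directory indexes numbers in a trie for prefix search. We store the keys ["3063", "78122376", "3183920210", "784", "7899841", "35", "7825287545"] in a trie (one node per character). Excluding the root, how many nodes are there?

36

Trie structure (* marks end of a word):
(root)
├─ 3
│  ├─ 0
│  │  └─ 6
│  │     └─ 3 *
│  ├─ 1
│  │  └─ 8
│  │     └─ 3
│  │        └─ 9
│  │           └─ 2
│  │              └─ 0
│  │                 └─ 2
│  │                    └─ 1
│  │                       └─ 0 *
│  └─ 5 *
└─ 7
   └─ 8
      ├─ 1
      │  └─ 2
      │     └─ 2
      │        └─ 3
      │           └─ 7
      │              └─ 6 *
      ├─ 2
      │  └─ 5
      │     └─ 2
      │        └─ 8
      │           └─ 7
      │              └─ 5
      │                 └─ 4
      │                    └─ 5 *
      ├─ 4 *
      └─ 9
         └─ 9
            └─ 8
               └─ 4
                  └─ 1 *
Counting every labelled node above: 36.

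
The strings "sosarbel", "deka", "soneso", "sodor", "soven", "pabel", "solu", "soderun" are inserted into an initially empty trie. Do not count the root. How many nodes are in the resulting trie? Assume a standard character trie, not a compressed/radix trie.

Count nodes per top-level branch (shared prefixes stored once):
  'd'-branch (deka): 4 nodes
  'p'-branch (pabel): 5 nodes
  's'-branch (soderun, sodor, solu, soneso, sosarbel, soven): 24 nodes
Sum: 33

33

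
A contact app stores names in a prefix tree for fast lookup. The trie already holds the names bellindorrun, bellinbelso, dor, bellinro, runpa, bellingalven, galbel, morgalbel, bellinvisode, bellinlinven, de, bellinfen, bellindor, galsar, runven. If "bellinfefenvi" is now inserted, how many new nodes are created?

"bellinfe" is already a path in the trie; the remaining "fenvi" must be added.
Each of the 5 remaining characters creates one node.

5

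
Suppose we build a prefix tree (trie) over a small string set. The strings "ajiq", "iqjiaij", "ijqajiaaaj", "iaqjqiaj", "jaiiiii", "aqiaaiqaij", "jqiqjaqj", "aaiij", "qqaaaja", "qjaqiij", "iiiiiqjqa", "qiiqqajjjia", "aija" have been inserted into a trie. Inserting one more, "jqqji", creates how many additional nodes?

3

The longest prefix of "jqqji" already in the trie is "jq" (length 2).
Each of the 3 remaining characters creates one node.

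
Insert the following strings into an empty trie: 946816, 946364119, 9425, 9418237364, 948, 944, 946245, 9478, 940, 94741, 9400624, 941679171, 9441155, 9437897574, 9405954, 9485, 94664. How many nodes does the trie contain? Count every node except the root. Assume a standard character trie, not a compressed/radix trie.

61

For each word, the new-node count is its length minus the longest prefix already in the trie:
  "946816" → 6 new (9, 4, 6, 8, 1, 6)
  "946364119" → prefix "946" already present; 6 new (3, 6, 4, 1, 1, 9)
  "9425" → prefix "94" already present; 2 new (2, 5)
  "9418237364" → prefix "94" already present; 8 new (1, 8, 2, 3, 7, 3, 6, 4)
  "948" → prefix "94" already present; 1 new (8)
  "944" → prefix "94" already present; 1 new (4)
  "946245" → prefix "946" already present; 3 new (2, 4, 5)
  "9478" → prefix "94" already present; 2 new (7, 8)
  "940" → prefix "94" already present; 1 new (0)
  "94741" → prefix "947" already present; 2 new (4, 1)
  "9400624" → prefix "940" already present; 4 new (0, 6, 2, 4)
  "941679171" → prefix "941" already present; 6 new (6, 7, 9, 1, 7, 1)
  "9441155" → prefix "944" already present; 4 new (1, 1, 5, 5)
  "9437897574" → prefix "94" already present; 8 new (3, 7, 8, 9, 7, 5, 7, 4)
  "9405954" → prefix "940" already present; 4 new (5, 9, 5, 4)
  "9485" → prefix "948" already present; 1 new (5)
  "94664" → prefix "946" already present; 2 new (6, 4)
Total nodes = 6 + 6 + 2 + 8 + 1 + 1 + 3 + 2 + 1 + 2 + 4 + 6 + 4 + 8 + 4 + 1 + 2 = 61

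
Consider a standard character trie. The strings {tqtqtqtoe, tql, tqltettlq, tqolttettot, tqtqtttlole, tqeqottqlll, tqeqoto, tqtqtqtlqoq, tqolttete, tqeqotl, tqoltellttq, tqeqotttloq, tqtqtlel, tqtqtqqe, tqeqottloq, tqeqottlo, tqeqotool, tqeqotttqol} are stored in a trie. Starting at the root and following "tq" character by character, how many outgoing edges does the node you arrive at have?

4

Walk "tq" from the root, arriving at one node.
Distinct next characters after "tq": e, l, o, t.
That node has 4 child edges.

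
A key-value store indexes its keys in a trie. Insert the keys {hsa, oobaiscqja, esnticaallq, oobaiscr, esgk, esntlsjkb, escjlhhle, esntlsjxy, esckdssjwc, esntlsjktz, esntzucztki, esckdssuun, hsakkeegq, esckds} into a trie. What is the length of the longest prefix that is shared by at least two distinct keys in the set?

8

The deepest shared node is where two words last agree before diverging.
"esntlsjkb" and "esntlsjktz" agree on "esntlsjk" (8 characters) before diverging; nothing deeper is shared.
Longest shared-prefix length: 8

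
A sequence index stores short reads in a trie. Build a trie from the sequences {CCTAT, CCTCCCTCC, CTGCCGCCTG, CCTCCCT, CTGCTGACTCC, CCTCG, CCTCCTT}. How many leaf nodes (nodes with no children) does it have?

6

Leaves are exactly the stored words that no other stored word extends.
Those words: "CCTAT", "CCTCCCTCC", "CCTCCTT", "CCTCG", "CTGCCGCCTG", "CTGCTGACTCC"
Leaf count: 6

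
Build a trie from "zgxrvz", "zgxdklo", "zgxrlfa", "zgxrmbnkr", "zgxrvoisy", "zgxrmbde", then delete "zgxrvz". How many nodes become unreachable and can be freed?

After clearing the end-marker at "zgxrvz", prune upward until reaching a node still needed by another word.
The suffix "z" (1 node) is used only by "zgxrvz"; the node for "zgxrv" still has the child "o", so pruning stops there.
Nodes removed: 1

1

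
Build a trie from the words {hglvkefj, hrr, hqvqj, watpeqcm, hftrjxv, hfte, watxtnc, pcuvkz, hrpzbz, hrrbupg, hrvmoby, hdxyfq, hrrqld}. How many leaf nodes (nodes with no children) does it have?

A leaf is a node with no children — equivalently, the end of a word that is not a proper prefix of any other stored word.
Those words: "hdxyfq", "hfte", "hftrjxv", "hglvkefj", "hqvqj", "hrpzbz", "hrrbupg", "hrrqld", "hrvmoby", "pcuvkz", "watpeqcm", "watxtnc"
Leaf count: 12

12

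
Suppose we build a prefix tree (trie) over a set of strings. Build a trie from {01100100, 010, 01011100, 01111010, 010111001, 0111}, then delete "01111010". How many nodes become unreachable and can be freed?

4

A node on "01111010"'s path can go only if nothing else ends at it or branches off below it.
The suffix "1010" (4 nodes) is used only by "01111010"; "0111" is itself a stored word, so pruning stops there.
Nodes removed: 4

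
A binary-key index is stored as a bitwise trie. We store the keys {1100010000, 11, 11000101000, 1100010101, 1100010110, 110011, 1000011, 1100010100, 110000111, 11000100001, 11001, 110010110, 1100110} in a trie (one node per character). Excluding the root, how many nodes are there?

For each word, the new-node count is its length minus the longest prefix already in the trie:
  "1100010000" → 10 new (1, 1, 0, 0, 0, 1, 0, 0, 0, 0)
  "11" → prefix "11" already present; 0 new (none)
  "11000101000" → prefix "1100010" already present; 4 new (1, 0, 0, 0)
  "1100010101" → prefix "110001010" already present; 1 new (1)
  "1100010110" → prefix "11000101" already present; 2 new (1, 0)
  "110011" → prefix "1100" already present; 2 new (1, 1)
  "1000011" → prefix "1" already present; 6 new (0, 0, 0, 0, 1, 1)
  "1100010100" → prefix "1100010100" already present; 0 new (none)
  "110000111" → prefix "11000" already present; 4 new (0, 1, 1, 1)
  "11000100001" → prefix "1100010000" already present; 1 new (1)
  "11001" → prefix "11001" already present; 0 new (none)
  "110010110" → prefix "11001" already present; 4 new (0, 1, 1, 0)
  "1100110" → prefix "110011" already present; 1 new (0)
Total nodes = 10 + 0 + 4 + 1 + 2 + 2 + 6 + 0 + 4 + 1 + 0 + 4 + 1 = 35

35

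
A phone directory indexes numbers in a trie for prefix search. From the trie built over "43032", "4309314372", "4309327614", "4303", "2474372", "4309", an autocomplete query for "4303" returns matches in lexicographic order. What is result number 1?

DFS of the "4303" subtree visits, in order: "4303", "43032"
Position 1: 4303

4303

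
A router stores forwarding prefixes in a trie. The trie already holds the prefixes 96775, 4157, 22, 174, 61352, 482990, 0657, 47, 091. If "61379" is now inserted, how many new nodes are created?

2

"613" is already a path in the trie; the remaining "79" must be added.
New nodes needed: |"61379"| − 3 = 5 − 3 = 2.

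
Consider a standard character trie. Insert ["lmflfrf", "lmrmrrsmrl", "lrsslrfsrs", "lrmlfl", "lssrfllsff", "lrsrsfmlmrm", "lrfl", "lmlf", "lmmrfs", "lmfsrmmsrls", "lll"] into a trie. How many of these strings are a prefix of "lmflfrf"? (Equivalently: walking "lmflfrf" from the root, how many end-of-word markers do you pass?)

1

Walk "lmflfrf" from the root; an end-of-word marker is hit whenever a stored word is a prefix of "lmflfrf".
Prefixes of the query that are stored words: "lmflfrf"
Count: 1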